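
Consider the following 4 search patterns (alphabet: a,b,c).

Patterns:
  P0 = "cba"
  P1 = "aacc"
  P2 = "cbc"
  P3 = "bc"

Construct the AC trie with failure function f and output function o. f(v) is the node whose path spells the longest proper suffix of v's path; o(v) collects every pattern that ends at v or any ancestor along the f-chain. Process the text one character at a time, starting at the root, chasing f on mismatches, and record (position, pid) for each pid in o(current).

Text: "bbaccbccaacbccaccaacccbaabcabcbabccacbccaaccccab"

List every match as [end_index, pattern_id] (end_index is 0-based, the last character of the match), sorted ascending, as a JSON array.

Build:
Trie nodes:
  n0 'ε': a→4 b→9 c→1
  n1 'c': b→2
  n2 'cb': a→3 c→8
  n3 'cba': ·  ←P0
  n4 'a': a→5
  n5 'aa': c→6
  n6 'aac': c→7
  n7 'aacc': ·  ←P1
  n8 'cbc': ·  ←P2
  n9 'b': c→10
  n10 'bc': ·  ←P3

BFS fail/out derivation:
  fail(1) 'c': from fail(0)=0 chase 'c': 0 ⇒ 0;  out=∅∪out(0)=∅
  fail(4) 'a': from fail(0)=0 chase 'a': 0 ⇒ 0;  out=∅∪out(0)=∅
  fail(9) 'b': from fail(0)=0 chase 'b': 0 ⇒ 0;  out=∅∪out(0)=∅
  fail(2) 'cb': from fail(1)=0 chase 'b': 0 ⇒ 9;  out=∅∪out(9)=∅
  fail(5) 'aa': from fail(4)=0 chase 'a': 0 ⇒ 4;  out=∅∪out(4)=∅
  fail(10) 'bc': from fail(9)=0 chase 'c': 0 ⇒ 1;  out={3}∪out(1)={3}
  fail(3) 'cba': from fail(2)=9 chase 'a': 9→0 ⇒ 4;  out={0}∪out(4)={0}
  fail(6) 'aac': from fail(5)=4 chase 'c': 4→0 ⇒ 1;  out=∅∪out(1)=∅
  fail(8) 'cbc': from fail(2)=9 chase 'c': 9 ⇒ 10;  out={2}∪out(10)={2,3}
  fail(7) 'aacc': from fail(6)=1 chase 'c': 1→0 ⇒ 1;  out={1}∪out(1)={1}

Scan:
[0] read 'b'  n0⇒n9
[1] read 'b'  n9⇒n9 (fail-walked)
[2] read 'a'  n9⇒n4 (fail-walked)
[3] read 'c'  n4⇒n1 (fail-walked)
[4] read 'c'  n1⇒n1 (fail-walked)
[5] read 'b'  n1⇒n2
[6] read 'c'  n2⇒n8  → match P2@[4:6],P3@[5:6]
[7] read 'c'  n8⇒n1 (fail-walked)
[8] read 'a'  n1⇒n4 (fail-walked)
[9] read 'a'  n4⇒n5
[10] read 'c'  n5⇒n6
[11] read 'b'  n6⇒n2 (fail-walked)
[12] read 'c'  n2⇒n8  → match P2@[10:12],P3@[11:12]
[13] read 'c'  n8⇒n1 (fail-walked)
[14] read 'a'  n1⇒n4 (fail-walked)
[15] read 'c'  n4⇒n1 (fail-walked)
[16] read 'c'  n1⇒n1 (fail-walked)
[17] read 'a'  n1⇒n4 (fail-walked)
[18] read 'a'  n4⇒n5
[19] read 'c'  n5⇒n6
[20] read 'c'  n6⇒n7  → match P1@[17:20]
[21] read 'c'  n7⇒n1 (fail-walked)
[22] read 'b'  n1⇒n2
[23] read 'a'  n2⇒n3  → match P0@[21:23]
[24] read 'a'  n3⇒n5 (fail-walked)
[25] read 'b'  n5⇒n9 (fail-walked)
[26] read 'c'  n9⇒n10  → match P3@[25:26]
[27] read 'a'  n10⇒n4 (fail-walked)
[28] read 'b'  n4⇒n9 (fail-walked)
[29] read 'c'  n9⇒n10  → match P3@[28:29]
[30] read 'b'  n10⇒n2 (fail-walked)
[31] read 'a'  n2⇒n3  → match P0@[29:31]
[32] read 'b'  n3⇒n9 (fail-walked)
[33] read 'c'  n9⇒n10  → match P3@[32:33]
[34] read 'c'  n10⇒n1 (fail-walked)
[35] read 'a'  n1⇒n4 (fail-walked)
[36] read 'c'  n4⇒n1 (fail-walked)
[37] read 'b'  n1⇒n2
[38] read 'c'  n2⇒n8  → match P2@[36:38],P3@[37:38]
[39] read 'c'  n8⇒n1 (fail-walked)
[40] read 'a'  n1⇒n4 (fail-walked)
[41] read 'a'  n4⇒n5
[42] read 'c'  n5⇒n6
[43] read 'c'  n6⇒n7  → match P1@[40:43]
[44] read 'c'  n7⇒n1 (fail-walked)
[45] read 'c'  n1⇒n1 (fail-walked)
[46] read 'a'  n1⇒n4 (fail-walked)
[47] read 'b'  n4⇒n9 (fail-walked)

All matches (sorted): [[6,2],[6,3],[12,2],[12,3],[20,1],[23,0],[26,3],[29,3],[31,0],[33,3],[38,2],[38,3],[43,1]]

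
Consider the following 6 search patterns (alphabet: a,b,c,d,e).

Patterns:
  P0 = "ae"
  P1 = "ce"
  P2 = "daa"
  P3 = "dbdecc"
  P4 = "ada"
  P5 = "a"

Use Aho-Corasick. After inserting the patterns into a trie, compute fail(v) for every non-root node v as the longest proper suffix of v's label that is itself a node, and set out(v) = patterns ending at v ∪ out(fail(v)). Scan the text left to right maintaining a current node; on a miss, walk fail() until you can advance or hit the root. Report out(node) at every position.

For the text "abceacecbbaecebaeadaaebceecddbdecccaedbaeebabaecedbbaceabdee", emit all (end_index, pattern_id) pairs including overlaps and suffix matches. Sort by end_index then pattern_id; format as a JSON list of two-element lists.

Build automaton:
Trie (insert patterns):
  0='ε' goto a→1 c→3 d→5
  1='a' goto d→13 e→2  ←P5
  2='ae' goto ·  ←P0
  3='c' goto e→4
  4='ce' goto ·  ←P1
  5='d' goto a→6 b→8
  6='da' goto a→7
  7='daa' goto ·  ←P2
  8='db' goto d→9
  9='dbd' goto e→10
  10='dbde' goto c→11
  11='dbdec' goto c→12
  12='dbdecc' goto ·  ←P3
  13='ad' goto a→14
  14='ada' goto ·  ←P4

Failure links (BFS by depth):
  n1('a'): parent n0 fail=0; on 'a' 0 → fail=0;  out {5}∪∅={5}
  n3('c'): parent n0 fail=0; on 'c' 0 → fail=0;  out ∅∪∅=∅
  n5('d'): parent n0 fail=0; on 'd' 0 → fail=0;  out ∅∪∅=∅
  n2('ae'): parent n1 fail=0; on 'e' 0 → fail=0;  out {0}∪∅={0}
  n4('ce'): parent n3 fail=0; on 'e' 0 → fail=0;  out {1}∪∅={1}
  n6('da'): parent n5 fail=0; on 'a' 0 → fail=1;  out ∅∪{5}={5}
  n8('db'): parent n5 fail=0; on 'b' 0 → fail=0;  out ∅∪∅=∅
  n13('ad'): parent n1 fail=0; on 'd' 0 → fail=5;  out ∅∪∅=∅
  n7('daa'): parent n6 fail=1; on 'a' 1→0 → fail=1;  out {2}∪{5}={2,5}
  n9('dbd'): parent n8 fail=0; on 'd' 0 → fail=5;  out ∅∪∅=∅
  n14('ada'): parent n13 fail=5; on 'a' 5 → fail=6;  out {4}∪{5}={4,5}
  n10('dbde'): parent n9 fail=5; on 'e' 5→0 → fail=0;  out ∅∪∅=∅
  n11('dbdec'): parent n10 fail=0; on 'c' 0 → fail=3;  out ∅∪∅=∅
  n12('dbdecc'): parent n11 fail=3; on 'c' 3→0 → fail=3;  out {3}∪∅={3}

Scan:
i=0 'a': node 0→1  → match P5@[0:0]
i=1 'b': node 1→0 ·f
i=2 'c': node 0→3
i=3 'e': node 3→4  → match P1@[2:3]
i=4 'a': node 4→1 ·f  → match P5@[4:4]
i=5 'c': node 1→3 ·f
i=6 'e': node 3→4  → match P1@[5:6]
i=7 'c': node 4→3 ·f
i=8 'b': node 3→0 ·f
i=9 'b': node 0→0
i=10 'a': node 0→1  → match P5@[10:10]
i=11 'e': node 1→2  → match P0@[10:11]
i=12 'c': node 2→3 ·f
i=13 'e': node 3→4  → match P1@[12:13]
i=14 'b': node 4→0 ·f
i=15 'a': node 0→1  → match P5@[15:15]
i=16 'e': node 1→2  → match P0@[15:16]
i=17 'a': node 2→1 ·f  → match P5@[17:17]
i=18 'd': node 1→13
i=19 'a': node 13→14  → match P4@[17:19],P5@[19:19]
i=20 'a': node 14→7 ·f  → match P2@[18:20],P5@[20:20]
i=21 'e': node 7→2 ·f  → match P0@[20:21]
i=22 'b': node 2→0 ·f
i=23 'c': node 0→3
i=24 'e': node 3→4  → match P1@[23:24]
i=25 'e': node 4→0 ·f
i=26 'c': node 0→3
i=27 'd': node 3→5 ·f
i=28 'd': node 5→5 ·f
i=29 'b': node 5→8
i=30 'd': node 8→9
i=31 'e': node 9→10
i=32 'c': node 10→11
i=33 'c': node 11→12  → match P3@[28:33]
i=34 'c': node 12→3 ·f
i=35 'a': node 3→1 ·f  → match P5@[35:35]
i=36 'e': node 1→2  → match P0@[35:36]
i=37 'd': node 2→5 ·f
i=38 'b': node 5→8
i=39 'a': node 8→1 ·f  → match P5@[39:39]
i=40 'e': node 1→2  → match P0@[39:40]
i=41 'e': node 2→0 ·f
i=42 'b': node 0→0
i=43 'a': node 0→1  → match P5@[43:43]
i=44 'b': node 1→0 ·f
i=45 'a': node 0→1  → match P5@[45:45]
i=46 'e': node 1→2  → match P0@[45:46]
i=47 'c': node 2→3 ·f
i=48 'e': node 3→4  → match P1@[47:48]
i=49 'd': node 4→5 ·f
i=50 'b': node 5→8
i=51 'b': node 8→0 ·f
i=52 'a': node 0→1  → match P5@[52:52]
i=53 'c': node 1→3 ·f
i=54 'e': node 3→4  → match P1@[53:54]
i=55 'a': node 4→1 ·f  → match P5@[55:55]
i=56 'b': node 1→0 ·f
i=57 'd': node 0→5
i=58 'e': node 5→0 ·f
i=59 'e': node 0→0

All matches (sorted): [[0,5],[3,1],[4,5],[6,1],[10,5],[11,0],[13,1],[15,5],[16,0],[17,5],[19,4],[19,5],[20,2],[20,5],[21,0],[24,1],[33,3],[35,5],[36,0],[39,5],[40,0],[43,5],[45,5],[46,0],[48,1],[52,5],[54,1],[55,5]]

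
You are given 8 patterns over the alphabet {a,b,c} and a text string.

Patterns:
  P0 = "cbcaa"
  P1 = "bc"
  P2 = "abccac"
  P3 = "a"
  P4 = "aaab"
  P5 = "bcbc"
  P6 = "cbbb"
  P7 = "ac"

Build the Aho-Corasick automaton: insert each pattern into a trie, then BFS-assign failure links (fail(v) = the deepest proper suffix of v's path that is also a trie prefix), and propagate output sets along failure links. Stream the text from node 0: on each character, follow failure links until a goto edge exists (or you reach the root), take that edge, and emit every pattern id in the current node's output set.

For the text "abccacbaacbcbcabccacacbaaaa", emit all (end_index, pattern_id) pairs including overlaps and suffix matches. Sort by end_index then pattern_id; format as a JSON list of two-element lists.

Build:
Trie nodes:
  0='ε' goto a→8 b→6 c→1
  1='c' goto b→2
  2='cb' goto b→19 c→3
  3='cbc' goto a→4
  4='cbca' goto a→5
  5='cbcaa' goto ·  ←P0
  6='b' goto c→7
  7='bc' goto b→17  ←P1
  8='a' goto a→14 b→9 c→21  ←P3
  9='ab' goto c→10
  10='abc' goto c→11
  11='abcc' goto a→12
  12='abcca' goto c→13
  13='abccac' goto ·  ←P2
  14='aa' goto a→15
  15='aaa' goto b→16
  16='aaab' goto ·  ←P4
  17='bcb' goto c→18
  18='bcbc' goto ·  ←P5
  19='cbb' goto b→20
  20='cbbb' goto ·  ←P6
  21='ac' goto ·  ←P7

BFS fail/out derivation:
  n1('c'): parent n0 fail=0; on 'c' 0 → fail=0;  out ∅∪∅=∅
  n6('b'): parent n0 fail=0; on 'b' 0 → fail=0;  out ∅∪∅=∅
  n8('a'): parent n0 fail=0; on 'a' 0 → fail=0;  out {3}∪∅={3}
  n2('cb'): parent n1 fail=0; on 'b' 0 → fail=6;  out ∅∪∅=∅
  n7('bc'): parent n6 fail=0; on 'c' 0 → fail=1;  out {1}∪∅={1}
  n9('ab'): parent n8 fail=0; on 'b' 0 → fail=6;  out ∅∪∅=∅
  n14('aa'): parent n8 fail=0; on 'a' 0 → fail=8;  out ∅∪{3}={3}
  n21('ac'): parent n8 fail=0; on 'c' 0 → fail=1;  out {7}∪∅={7}
  n3('cbc'): parent n2 fail=6; on 'c' 6 → fail=7;  out ∅∪{1}={1}
  n10('abc'): parent n9 fail=6; on 'c' 6 → fail=7;  out ∅∪{1}={1}
  n15('aaa'): parent n14 fail=8; on 'a' 8 → fail=14;  out ∅∪{3}={3}
  n17('bcb'): parent n7 fail=1; on 'b' 1 → fail=2;  out ∅∪∅=∅
  n19('cbb'): parent n2 fail=6; on 'b' 6→0 → fail=6;  out ∅∪∅=∅
  n4('cbca'): parent n3 fail=7; on 'a' 7→1→0 → fail=8;  out ∅∪{3}={3}
  n11('abcc'): parent n10 fail=7; on 'c' 7→1→0 → fail=1;  out ∅∪∅=∅
  n16('aaab'): parent n15 fail=14; on 'b' 14→8 → fail=9;  out {4}∪∅={4}
  n18('bcbc'): parent n17 fail=2; on 'c' 2 → fail=3;  out {5}∪{1}={1,5}
  n20('cbbb'): parent n19 fail=6; on 'b' 6→0 → fail=6;  out {6}∪∅={6}
  n5('cbcaa'): parent n4 fail=8; on 'a' 8 → fail=14;  out {0}∪{3}={0,3}
  n12('abcca'): parent n11 fail=1; on 'a' 1→0 → fail=8;  out ∅∪{3}={3}
  n13('abccac'): parent n12 fail=8; on 'c' 8 → fail=21;  out {2}∪{7}={2,7}

Scan:
i=0 'a': node 0→8  emit P3@[0:0]
i=1 'b': node 8→9
i=2 'c': node 9→10  emit P1@[1:2]
i=3 'c': node 10→11
i=4 'a': node 11→12  emit P3@[4:4]
i=5 'c': node 12→13  emit P2@[0:5],P7@[4:5]
i=6 'b': node 13→2 (via fail)
i=7 'a': node 2→8 (via fail)  emit P3@[7:7]
i=8 'a': node 8→14  emit P3@[8:8]
i=9 'c': node 14→21 (via fail)  emit P7@[8:9]
i=10 'b': node 21→2 (via fail)
i=11 'c': node 2→3  emit P1@[10:11]
i=12 'b': node 3→17 (via fail)
i=13 'c': node 17→18  emit P1@[12:13],P5@[10:13]
i=14 'a': node 18→4 (via fail)  emit P3@[14:14]
i=15 'b': node 4→9 (via fail)
i=16 'c': node 9→10  emit P1@[15:16]
i=17 'c': node 10→11
i=18 'a': node 11→12  emit P3@[18:18]
i=19 'c': node 12→13  emit P2@[14:19],P7@[18:19]
i=20 'a': node 13→8 (via fail)  emit P3@[20:20]
i=21 'c': node 8→21  emit P7@[20:21]
i=22 'b': node 21→2 (via fail)
i=23 'a': node 2→8 (via fail)  emit P3@[23:23]
i=24 'a': node 8→14  emit P3@[24:24]
i=25 'a': node 14→15  emit P3@[25:25]
i=26 'a': node 15→15 (via fail)  emit P3@[26:26]

Matches: [[0,3],[2,1],[4,3],[5,2],[5,7],[7,3],[8,3],[9,7],[11,1],[13,1],[13,5],[14,3],[16,1],[18,3],[19,2],[19,7],[20,3],[21,7],[23,3],[24,3],[25,3],[26,3]]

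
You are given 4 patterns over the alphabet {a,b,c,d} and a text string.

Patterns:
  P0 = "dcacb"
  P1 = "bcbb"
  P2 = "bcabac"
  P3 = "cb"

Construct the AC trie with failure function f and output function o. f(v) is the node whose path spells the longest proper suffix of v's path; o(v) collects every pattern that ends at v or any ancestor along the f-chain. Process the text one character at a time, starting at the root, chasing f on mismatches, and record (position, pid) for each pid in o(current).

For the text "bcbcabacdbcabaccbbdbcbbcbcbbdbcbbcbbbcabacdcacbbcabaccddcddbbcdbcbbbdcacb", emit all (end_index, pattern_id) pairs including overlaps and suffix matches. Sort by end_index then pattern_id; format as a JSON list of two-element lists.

Build:
Trie nodes:
  n0 'ε': b→6 c→14 d→1
  n1 'd': c→2
  n2 'dc': a→3
  n3 'dca': c→4
  n4 'dcac': b→5
  n5 'dcacb': ·  [P0 ends]
  n6 'b': c→7
  n7 'bc': a→10 b→8
  n8 'bcb': b→9
  n9 'bcbb': ·  [P1 ends]
  n10 'bca': b→11
  n11 'bcab': a→12
  n12 'bcaba': c→13
  n13 'bcabac': ·  [P2 ends]
  n14 'c': b→15
  n15 'cb': ·  [P3 ends]

BFS fail/out derivation:
  n1('d'): parent n0 fail=0; on 'd' 0 → fail=0;  out ∅∪∅=∅
  n6('b'): parent n0 fail=0; on 'b' 0 → fail=0;  out ∅∪∅=∅
  n14('c'): parent n0 fail=0; on 'c' 0 → fail=0;  out ∅∪∅=∅
  n2('dc'): parent n1 fail=0; on 'c' 0 → fail=14;  out ∅∪∅=∅
  n7('bc'): parent n6 fail=0; on 'c' 0 → fail=14;  out ∅∪∅=∅
  n15('cb'): parent n14 fail=0; on 'b' 0 → fail=6;  out {3}∪∅={3}
  n3('dca'): parent n2 fail=14; on 'a' 14→0 → fail=0;  out ∅∪∅=∅
  n8('bcb'): parent n7 fail=14; on 'b' 14 → fail=15;  out ∅∪{3}={3}
  n10('bca'): parent n7 fail=14; on 'a' 14→0 → fail=0;  out ∅∪∅=∅
  n4('dcac'): parent n3 fail=0; on 'c' 0 → fail=14;  out ∅∪∅=∅
  n9('bcbb'): parent n8 fail=15; on 'b' 15→6→0 → fail=6;  out {1}∪∅={1}
  n11('bcab'): parent n10 fail=0; on 'b' 0 → fail=6;  out ∅∪∅=∅
  n5('dcacb'): parent n4 fail=14; on 'b' 14 → fail=15;  out {0}∪{3}={0,3}
  n12('bcaba'): parent n11 fail=6; on 'a' 6→0 → fail=0;  out ∅∪∅=∅
  n13('bcabac'): parent n12 fail=0; on 'c' 0 → fail=14;  out {2}∪∅={2}

Run:
pos 0 'b': at 6
pos 1 'c': at 7
pos 2 'b': at 8  → match P3@[1:2]
pos 3 'c': at 7 (fail-walked)
pos 4 'a': at 10
pos 5 'b': at 11
pos 6 'a': at 12
pos 7 'c': at 13  → match P2@[2:7]
pos 8 'd': at 1 (fail-walked)
pos 9 'b': at 6 (fail-walked)
pos 10 'c': at 7
pos 11 'a': at 10
pos 12 'b': at 11
pos 13 'a': at 12
pos 14 'c': at 13  → match P2@[9:14]
pos 15 'c': at 14 (fail-walked)
pos 16 'b': at 15  → match P3@[15:16]
pos 17 'b': at 6 (fail-walked)
pos 18 'd': at 1 (fail-walked)
pos 19 'b': at 6 (fail-walked)
pos 20 'c': at 7
pos 21 'b': at 8  → match P3@[20:21]
pos 22 'b': at 9  → match P1@[19:22]
pos 23 'c': at 7 (fail-walked)
pos 24 'b': at 8  → match P3@[23:24]
pos 25 'c': at 7 (fail-walked)
pos 26 'b': at 8  → match P3@[25:26]
pos 27 'b': at 9  → match P1@[24:27]
pos 28 'd': at 1 (fail-walked)
pos 29 'b': at 6 (fail-walked)
pos 30 'c': at 7
pos 31 'b': at 8  → match P3@[30:31]
pos 32 'b': at 9  → match P1@[29:32]
pos 33 'c': at 7 (fail-walked)
pos 34 'b': at 8  → match P3@[33:34]
pos 35 'b': at 9  → match P1@[32:35]
pos 36 'b': at 6 (fail-walked)
pos 37 'c': at 7
pos 38 'a': at 10
pos 39 'b': at 11
pos 40 'a': at 12
pos 41 'c': at 13  → match P2@[36:41]
pos 42 'd': at 1 (fail-walked)
pos 43 'c': at 2
pos 44 'a': at 3
pos 45 'c': at 4
pos 46 'b': at 5  → match P0@[42:46],P3@[45:46]
pos 47 'b': at 6 (fail-walked)
pos 48 'c': at 7
pos 49 'a': at 10
pos 50 'b': at 11
pos 51 'a': at 12
pos 52 'c': at 13  → match P2@[47:52]
pos 53 'c': at 14 (fail-walked)
pos 54 'd': at 1 (fail-walked)
pos 55 'd': at 1 (fail-walked)
pos 56 'c': at 2
pos 57 'd': at 1 (fail-walked)
pos 58 'd': at 1 (fail-walked)
pos 59 'b': at 6 (fail-walked)
pos 60 'b': at 6 (fail-walked)
pos 61 'c': at 7
pos 62 'd': at 1 (fail-walked)
pos 63 'b': at 6 (fail-walked)
pos 64 'c': at 7
pos 65 'b': at 8  → match P3@[64:65]
pos 66 'b': at 9  → match P1@[63:66]
pos 67 'b': at 6 (fail-walked)
pos 68 'd': at 1 (fail-walked)
pos 69 'c': at 2
pos 70 'a': at 3
pos 71 'c': at 4
pos 72 'b': at 5  → match P0@[68:72],P3@[71:72]

Result: [[2,3],[7,2],[14,2],[16,3],[21,3],[22,1],[24,3],[26,3],[27,1],[31,3],[32,1],[34,3],[35,1],[41,2],[46,0],[46,3],[52,2],[65,3],[66,1],[72,0],[72,3]]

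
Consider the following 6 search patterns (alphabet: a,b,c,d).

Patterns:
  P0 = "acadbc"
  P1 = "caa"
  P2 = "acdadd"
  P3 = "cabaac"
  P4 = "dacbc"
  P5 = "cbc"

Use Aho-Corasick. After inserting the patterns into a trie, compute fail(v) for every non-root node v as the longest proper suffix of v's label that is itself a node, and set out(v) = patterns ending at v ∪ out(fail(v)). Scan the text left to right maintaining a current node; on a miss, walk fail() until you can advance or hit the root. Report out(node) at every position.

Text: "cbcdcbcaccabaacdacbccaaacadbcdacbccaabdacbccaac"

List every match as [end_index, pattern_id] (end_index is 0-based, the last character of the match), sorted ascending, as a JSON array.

Construct AC machine:
Trie (insert patterns):
  0='ε' goto a→1 c→7 d→18
  1='a' goto c→2
  2='ac' goto a→3 d→10
  3='aca' goto d→4
  4='acad' goto b→5
  5='acadb' goto c→6
  6='acadbc' goto ·  ←P0
  7='c' goto a→8 b→23
  8='ca' goto a→9 b→14
  9='caa' goto ·  ←P1
  10='acd' goto a→11
  11='acda' goto d→12
  12='acdad' goto d→13
  13='acdadd' goto ·  ←P2
  14='cab' goto a→15
  15='caba' goto a→16
  16='cabaa' goto c→17
  17='cabaac' goto ·  ←P3
  18='d' goto a→19
  19='da' goto c→20
  20='dac' goto b→21
  21='dacb' goto c→22
  22='dacbc' goto ·  ←P4
  23='cb' goto c→24
  24='cbc' goto ·  ←P5

Failure links (BFS by depth):
  n1('a'): parent n0 fail=0; on 'a' 0 → fail=0;  out ∅∪∅=∅
  n7('c'): parent n0 fail=0; on 'c' 0 → fail=0;  out ∅∪∅=∅
  n18('d'): parent n0 fail=0; on 'd' 0 → fail=0;  out ∅∪∅=∅
  n2('ac'): parent n1 fail=0; on 'c' 0 → fail=7;  out ∅∪∅=∅
  n8('ca'): parent n7 fail=0; on 'a' 0 → fail=1;  out ∅∪∅=∅
  n19('da'): parent n18 fail=0; on 'a' 0 → fail=1;  out ∅∪∅=∅
  n23('cb'): parent n7 fail=0; on 'b' 0 → fail=0;  out ∅∪∅=∅
  n3('aca'): parent n2 fail=7; on 'a' 7 → fail=8;  out ∅∪∅=∅
  n9('caa'): parent n8 fail=1; on 'a' 1→0 → fail=1;  out {1}∪∅={1}
  n10('acd'): parent n2 fail=7; on 'd' 7→0 → fail=18;  out ∅∪∅=∅
  n14('cab'): parent n8 fail=1; on 'b' 1→0 → fail=0;  out ∅∪∅=∅
  n20('dac'): parent n19 fail=1; on 'c' 1 → fail=2;  out ∅∪∅=∅
  n24('cbc'): parent n23 fail=0; on 'c' 0 → fail=7;  out {5}∪∅={5}
  n4('acad'): parent n3 fail=8; on 'd' 8→1→0 → fail=18;  out ∅∪∅=∅
  n11('acda'): parent n10 fail=18; on 'a' 18 → fail=19;  out ∅∪∅=∅
  n15('caba'): parent n14 fail=0; on 'a' 0 → fail=1;  out ∅∪∅=∅
  n21('dacb'): parent n20 fail=2; on 'b' 2→7 → fail=23;  out ∅∪∅=∅
  n5('acadb'): parent n4 fail=18; on 'b' 18→0 → fail=0;  out ∅∪∅=∅
  n12('acdad'): parent n11 fail=19; on 'd' 19→1→0 → fail=18;  out ∅∪∅=∅
  n16('cabaa'): parent n15 fail=1; on 'a' 1→0 → fail=1;  out ∅∪∅=∅
  n22('dacbc'): parent n21 fail=23; on 'c' 23 → fail=24;  out {4}∪{5}={4,5}
  n6('acadbc'): parent n5 fail=0; on 'c' 0 → fail=7;  out {0}∪∅={0}
  n13('acdadd'): parent n12 fail=18; on 'd' 18→0 → fail=18;  out {2}∪∅={2}
  n17('cabaac'): parent n16 fail=1; on 'c' 1 → fail=2;  out {3}∪∅={3}

Run:
[0] read 'c'  n0⇒n7
[1] read 'b'  n7⇒n23
[2] read 'c'  n23⇒n24  → match P5@[0:2]
[3] read 'd'  n24⇒n18 (via fail)
[4] read 'c'  n18⇒n7 (via fail)
[5] read 'b'  n7⇒n23
[6] read 'c'  n23⇒n24  → match P5@[4:6]
[7] read 'a'  n24⇒n8 (via fail)
[8] read 'c'  n8⇒n2 (via fail)
[9] read 'c'  n2⇒n7 (via fail)
[10] read 'a'  n7⇒n8
[11] read 'b'  n8⇒n14
[12] read 'a'  n14⇒n15
[13] read 'a'  n15⇒n16
[14] read 'c'  n16⇒n17  → match P3@[9:14]
[15] read 'd'  n17⇒n10 (via fail)
[16] read 'a'  n10⇒n11
[17] read 'c'  n11⇒n20 (via fail)
[18] read 'b'  n20⇒n21
[19] read 'c'  n21⇒n22  → match P4@[15:19],P5@[17:19]
[20] read 'c'  n22⇒n7 (via fail)
[21] read 'a'  n7⇒n8
[22] read 'a'  n8⇒n9  → match P1@[20:22]
[23] read 'a'  n9⇒n1 (via fail)
[24] read 'c'  n1⇒n2
[25] read 'a'  n2⇒n3
[26] read 'd'  n3⇒n4
[27] read 'b'  n4⇒n5
[28] read 'c'  n5⇒n6  → match P0@[23:28]
[29] read 'd'  n6⇒n18 (via fail)
[30] read 'a'  n18⇒n19
[31] read 'c'  n19⇒n20
[32] read 'b'  n20⇒n21
[33] read 'c'  n21⇒n22  → match P4@[29:33],P5@[31:33]
[34] read 'c'  n22⇒n7 (via fail)
[35] read 'a'  n7⇒n8
[36] read 'a'  n8⇒n9  → match P1@[34:36]
[37] read 'b'  n9⇒n0 (via fail)
[38] read 'd'  n0⇒n18
[39] read 'a'  n18⇒n19
[40] read 'c'  n19⇒n20
[41] read 'b'  n20⇒n21
[42] read 'c'  n21⇒n22  → match P4@[38:42],P5@[40:42]
[43] read 'c'  n22⇒n7 (via fail)
[44] read 'a'  n7⇒n8
[45] read 'a'  n8⇒n9  → match P1@[43:45]
[46] read 'c'  n9⇒n2 (via fail)

All matches (sorted): [[2,5],[6,5],[14,3],[19,4],[19,5],[22,1],[28,0],[33,4],[33,5],[36,1],[42,4],[42,5],[45,1]]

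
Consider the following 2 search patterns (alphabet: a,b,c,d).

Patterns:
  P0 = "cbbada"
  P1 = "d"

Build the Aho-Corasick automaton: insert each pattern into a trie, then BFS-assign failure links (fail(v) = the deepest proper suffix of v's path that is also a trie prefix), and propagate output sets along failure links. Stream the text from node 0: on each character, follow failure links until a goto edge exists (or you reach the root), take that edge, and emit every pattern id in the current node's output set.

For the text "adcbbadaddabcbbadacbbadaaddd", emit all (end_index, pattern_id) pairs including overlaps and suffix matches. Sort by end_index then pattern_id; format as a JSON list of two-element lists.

Build automaton:
Trie nodes:
  n0 'ε': c→1 d→7
  n1 'c': b→2
  n2 'cb': b→3
  n3 'cbb': a→4
  n4 'cbba': d→5
  n5 'cbbad': a→6
  n6 'cbbada': ·  ←P0
  n7 'd': ·  ←P1

Failure links (BFS by depth):
  fail(1) 'c': from fail(0)=0 chase 'c': 0 ⇒ 0;  out=∅∪out(0)=∅
  fail(7) 'd': from fail(0)=0 chase 'd': 0 ⇒ 0;  out={1}∪out(0)={1}
  fail(2) 'cb': from fail(1)=0 chase 'b': 0 ⇒ 0;  out=∅∪out(0)=∅
  fail(3) 'cbb': from fail(2)=0 chase 'b': 0 ⇒ 0;  out=∅∪out(0)=∅
  fail(4) 'cbba': from fail(3)=0 chase 'a': 0 ⇒ 0;  out=∅∪out(0)=∅
  fail(5) 'cbbad': from fail(4)=0 chase 'd': 0 ⇒ 7;  out=∅∪out(7)={1}
  fail(6) 'cbbada': from fail(5)=7 chase 'a': 7→0 ⇒ 0;  out={0}∪out(0)={0}

Text stream:
i=0 'a': node 0→0
i=1 'd': node 0→7  emit P1@[1:1]
i=2 'c': node 7→1 (fail-walked)
i=3 'b': node 1→2
i=4 'b': node 2→3
i=5 'a': node 3→4
i=6 'd': node 4→5  emit P1@[6:6]
i=7 'a': node 5→6  emit P0@[2:7]
i=8 'd': node 6→7 (fail-walked)  emit P1@[8:8]
i=9 'd': node 7→7 (fail-walked)  emit P1@[9:9]
i=10 'a': node 7→0 (fail-walked)
i=11 'b': node 0→0
i=12 'c': node 0→1
i=13 'b': node 1→2
i=14 'b': node 2→3
i=15 'a': node 3→4
i=16 'd': node 4→5  emit P1@[16:16]
i=17 'a': node 5→6  emit P0@[12:17]
i=18 'c': node 6→1 (fail-walked)
i=19 'b': node 1→2
i=20 'b': node 2→3
i=21 'a': node 3→4
i=22 'd': node 4→5  emit P1@[22:22]
i=23 'a': node 5→6  emit P0@[18:23]
i=24 'a': node 6→0 (fail-walked)
i=25 'd': node 0→7  emit P1@[25:25]
i=26 'd': node 7→7 (fail-walked)  emit P1@[26:26]
i=27 'd': node 7→7 (fail-walked)  emit P1@[27:27]

Result: [[1,1],[6,1],[7,0],[8,1],[9,1],[16,1],[17,0],[22,1],[23,0],[25,1],[26,1],[27,1]]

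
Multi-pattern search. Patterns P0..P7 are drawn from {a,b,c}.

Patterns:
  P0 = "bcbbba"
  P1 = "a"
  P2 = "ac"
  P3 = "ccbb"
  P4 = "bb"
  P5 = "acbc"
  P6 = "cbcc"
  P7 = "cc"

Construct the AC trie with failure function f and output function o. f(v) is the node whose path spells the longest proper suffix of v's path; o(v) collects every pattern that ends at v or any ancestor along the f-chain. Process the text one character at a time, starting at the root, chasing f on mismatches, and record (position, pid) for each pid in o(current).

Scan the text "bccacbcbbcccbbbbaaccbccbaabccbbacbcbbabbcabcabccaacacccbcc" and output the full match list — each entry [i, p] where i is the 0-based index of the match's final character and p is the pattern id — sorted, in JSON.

Build:
Trie nodes:
  0='ε' goto a→7 b→1 c→9
  1='b' goto b→13 c→2
  2='bc' goto b→3
  3='bcb' goto b→4
  4='bcbb' goto b→5
  5='bcbbb' goto a→6
  6='bcbbba' goto ·  ←P0
  7='a' goto c→8  ←P1
  8='ac' goto b→14  ←P2
  9='c' goto b→16 c→10
  10='cc' goto b→11  ←P7
  11='ccb' goto b→12
  12='ccbb' goto ·  ←P3
  13='bb' goto ·  ←P4
  14='acb' goto c→15
  15='acbc' goto ·  ←P5
  16='cb' goto c→17
  17='cbc' goto c→18
  18='cbcc' goto ·  ←P6

Failure links (BFS by depth):
  fail(1) 'b': from fail(0)=0 chase 'b': 0 ⇒ 0;  out=∅∪out(0)=∅
  fail(7) 'a': from fail(0)=0 chase 'a': 0 ⇒ 0;  out={1}∪out(0)={1}
  fail(9) 'c': from fail(0)=0 chase 'c': 0 ⇒ 0;  out=∅∪out(0)=∅
  fail(2) 'bc': from fail(1)=0 chase 'c': 0 ⇒ 9;  out=∅∪out(9)=∅
  fail(8) 'ac': from fail(7)=0 chase 'c': 0 ⇒ 9;  out={2}∪out(9)={2}
  fail(10) 'cc': from fail(9)=0 chase 'c': 0 ⇒ 9;  out={7}∪out(9)={7}
  fail(13) 'bb': from fail(1)=0 chase 'b': 0 ⇒ 1;  out={4}∪out(1)={4}
  fail(16) 'cb': from fail(9)=0 chase 'b': 0 ⇒ 1;  out=∅∪out(1)=∅
  fail(3) 'bcb': from fail(2)=9 chase 'b': 9 ⇒ 16;  out=∅∪out(16)=∅
  fail(11) 'ccb': from fail(10)=9 chase 'b': 9 ⇒ 16;  out=∅∪out(16)=∅
  fail(14) 'acb': from fail(8)=9 chase 'b': 9 ⇒ 16;  out=∅∪out(16)=∅
  fail(17) 'cbc': from fail(16)=1 chase 'c': 1 ⇒ 2;  out=∅∪out(2)=∅
  fail(4) 'bcbb': from fail(3)=16 chase 'b': 16→1 ⇒ 13;  out=∅∪out(13)={4}
  fail(12) 'ccbb': from fail(11)=16 chase 'b': 16→1 ⇒ 13;  out={3}∪out(13)={3,4}
  fail(15) 'acbc': from fail(14)=16 chase 'c': 16 ⇒ 17;  out={5}∪out(17)={5}
  fail(18) 'cbcc': from fail(17)=2 chase 'c': 2→9 ⇒ 10;  out={6}∪out(10)={6,7}
  fail(5) 'bcbbb': from fail(4)=13 chase 'b': 13→1 ⇒ 13;  out=∅∪out(13)={4}
  fail(6) 'bcbbba': from fail(5)=13 chase 'a': 13→1→0 ⇒ 7;  out={0}∪out(7)={0,1}

Scan:
i=0 'b': node 0→1
i=1 'c': node 1→2
i=2 'c': node 2→10 (via fail)  ** P7@[1:2]
i=3 'a': node 10→7 (via fail)  ** P1@[3:3]
i=4 'c': node 7→8  ** P2@[3:4]
i=5 'b': node 8→14
i=6 'c': node 14→15  ** P5@[3:6]
i=7 'b': node 15→3 (via fail)
i=8 'b': node 3→4  ** P4@[7:8]
i=9 'c': node 4→2 (via fail)
i=10 'c': node 2→10 (via fail)  ** P7@[9:10]
i=11 'c': node 10→10 (via fail)  ** P7@[10:11]
i=12 'b': node 10→11
i=13 'b': node 11→12  ** P3@[10:13],P4@[12:13]
i=14 'b': node 12→13 (via fail)  ** P4@[13:14]
i=15 'b': node 13→13 (via fail)  ** P4@[14:15]
i=16 'a': node 13→7 (via fail)  ** P1@[16:16]
i=17 'a': node 7→7 (via fail)  ** P1@[17:17]
i=18 'c': node 7→8  ** P2@[17:18]
i=19 'c': node 8→10 (via fail)  ** P7@[18:19]
i=20 'b': node 10→11
i=21 'c': node 11→17 (via fail)
i=22 'c': node 17→18  ** P6@[19:22],P7@[21:22]
i=23 'b': node 18→11 (via fail)
i=24 'a': node 11→7 (via fail)  ** P1@[24:24]
i=25 'a': node 7→7 (via fail)  ** P1@[25:25]
i=26 'b': node 7→1 (via fail)
i=27 'c': node 1→2
i=28 'c': node 2→10 (via fail)  ** P7@[27:28]
i=29 'b': node 10→11
i=30 'b': node 11→12  ** P3@[27:30],P4@[29:30]
i=31 'a': node 12→7 (via fail)  ** P1@[31:31]
i=32 'c': node 7→8  ** P2@[31:32]
i=33 'b': node 8→14
i=34 'c': node 14→15  ** P5@[31:34]
i=35 'b': node 15→3 (via fail)
i=36 'b': node 3→4  ** P4@[35:36]
i=37 'a': node 4→7 (via fail)  ** P1@[37:37]
i=38 'b': node 7→1 (via fail)
i=39 'b': node 1→13  ** P4@[38:39]
i=40 'c': node 13→2 (via fail)
i=41 'a': node 2→7 (via fail)  ** P1@[41:41]
i=42 'b': node 7→1 (via fail)
i=43 'c': node 1→2
i=44 'a': node 2→7 (via fail)  ** P1@[44:44]
i=45 'b': node 7→1 (via fail)
i=46 'c': node 1→2
i=47 'c': node 2→10 (via fail)  ** P7@[46:47]
i=48 'a': node 10→7 (via fail)  ** P1@[48:48]
i=49 'a': node 7→7 (via fail)  ** P1@[49:49]
i=50 'c': node 7→8  ** P2@[49:50]
i=51 'a': node 8→7 (via fail)  ** P1@[51:51]
i=52 'c': node 7→8  ** P2@[51:52]
i=53 'c': node 8→10 (via fail)  ** P7@[52:53]
i=54 'c': node 10→10 (via fail)  ** P7@[53:54]
i=55 'b': node 10→11
i=56 'c': node 11→17 (via fail)
i=57 'c': node 17→18  ** P6@[54:57],P7@[56:57]

Matches: [[2,7],[3,1],[4,2],[6,5],[8,4],[10,7],[11,7],[13,3],[13,4],[14,4],[15,4],[16,1],[17,1],[18,2],[19,7],[22,6],[22,7],[24,1],[25,1],[28,7],[30,3],[30,4],[31,1],[32,2],[34,5],[36,4],[37,1],[39,4],[41,1],[44,1],[47,7],[48,1],[49,1],[50,2],[51,1],[52,2],[53,7],[54,7],[57,6],[57,7]]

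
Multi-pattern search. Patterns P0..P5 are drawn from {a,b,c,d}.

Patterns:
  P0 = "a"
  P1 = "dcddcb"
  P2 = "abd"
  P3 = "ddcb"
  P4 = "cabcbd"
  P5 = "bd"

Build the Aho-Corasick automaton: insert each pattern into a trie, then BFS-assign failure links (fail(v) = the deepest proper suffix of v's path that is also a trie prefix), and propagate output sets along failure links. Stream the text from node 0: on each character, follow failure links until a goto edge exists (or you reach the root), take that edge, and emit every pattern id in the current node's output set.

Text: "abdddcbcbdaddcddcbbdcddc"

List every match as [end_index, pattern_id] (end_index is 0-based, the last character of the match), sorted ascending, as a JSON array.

Construct AC machine:
Trie nodes:
  0='ε' goto a→1 b→19 c→13 d→2
  1='a' goto b→8  [P0 ends]
  2='d' goto c→3 d→10
  3='dc' goto d→4
  4='dcd' goto d→5
  5='dcdd' goto c→6
  6='dcddc' goto b→7
  7='dcddcb' goto ·  [P1 ends]
  8='ab' goto d→9
  9='abd' goto ·  [P2 ends]
  10='dd' goto c→11
  11='ddc' goto b→12
  12='ddcb' goto ·  [P3 ends]
  13='c' goto a→14
  14='ca' goto b→15
  15='cab' goto c→16
  16='cabc' goto b→17
  17='cabcb' goto d→18
  18='cabcbd' goto ·  [P4 ends]
  19='b' goto d→20
  20='bd' goto ·  [P5 ends]

BFS fail/out derivation:
  fail(1) 'a': from fail(0)=0 chase 'a': 0 ⇒ 0;  out={0}∪out(0)={0}
  fail(2) 'd': from fail(0)=0 chase 'd': 0 ⇒ 0;  out=∅∪out(0)=∅
  fail(13) 'c': from fail(0)=0 chase 'c': 0 ⇒ 0;  out=∅∪out(0)=∅
  fail(19) 'b': from fail(0)=0 chase 'b': 0 ⇒ 0;  out=∅∪out(0)=∅
  fail(3) 'dc': from fail(2)=0 chase 'c': 0 ⇒ 13;  out=∅∪out(13)=∅
  fail(8) 'ab': from fail(1)=0 chase 'b': 0 ⇒ 19;  out=∅∪out(19)=∅
  fail(10) 'dd': from fail(2)=0 chase 'd': 0 ⇒ 2;  out=∅∪out(2)=∅
  fail(14) 'ca': from fail(13)=0 chase 'a': 0 ⇒ 1;  out=∅∪out(1)={0}
  fail(20) 'bd': from fail(19)=0 chase 'd': 0 ⇒ 2;  out={5}∪out(2)={5}
  fail(4) 'dcd': from fail(3)=13 chase 'd': 13→0 ⇒ 2;  out=∅∪out(2)=∅
  fail(9) 'abd': from fail(8)=19 chase 'd': 19 ⇒ 20;  out={2}∪out(20)={2,5}
  fail(11) 'ddc': from fail(10)=2 chase 'c': 2 ⇒ 3;  out=∅∪out(3)=∅
  fail(15) 'cab': from fail(14)=1 chase 'b': 1 ⇒ 8;  out=∅∪out(8)=∅
  fail(5) 'dcdd': from fail(4)=2 chase 'd': 2 ⇒ 10;  out=∅∪out(10)=∅
  fail(12) 'ddcb': from fail(11)=3 chase 'b': 3→13→0 ⇒ 19;  out={3}∪out(19)={3}
  fail(16) 'cabc': from fail(15)=8 chase 'c': 8→19→0 ⇒ 13;  out=∅∪out(13)=∅
  fail(6) 'dcddc': from fail(5)=10 chase 'c': 10 ⇒ 11;  out=∅∪out(11)=∅
  fail(17) 'cabcb': from fail(16)=13 chase 'b': 13→0 ⇒ 19;  out=∅∪out(19)=∅
  fail(7) 'dcddcb': from fail(6)=11 chase 'b': 11 ⇒ 12;  out={1}∪out(12)={1,3}
  fail(18) 'cabcbd': from fail(17)=19 chase 'd': 19 ⇒ 20;  out={4}∪out(20)={4,5}

Scan:
i=0 'a': node 0→1  → match P0@[0:0]
i=1 'b': node 1→8
i=2 'd': node 8→9  → match P2@[0:2],P5@[1:2]
i=3 'd': node 9→10 (via fail)
i=4 'd': node 10→10 (via fail)
i=5 'c': node 10→11
i=6 'b': node 11→12  → match P3@[3:6]
i=7 'c': node 12→13 (via fail)
i=8 'b': node 13→19 (via fail)
i=9 'd': node 19→20  → match P5@[8:9]
i=10 'a': node 20→1 (via fail)  → match P0@[10:10]
i=11 'd': node 1→2 (via fail)
i=12 'd': node 2→10
i=13 'c': node 10→11
i=14 'd': node 11→4 (via fail)
i=15 'd': node 4→5
i=16 'c': node 5→6
i=17 'b': node 6→7  → match P1@[12:17],P3@[14:17]
i=18 'b': node 7→19 (via fail)
i=19 'd': node 19→20  → match P5@[18:19]
i=20 'c': node 20→3 (via fail)
i=21 'd': node 3→4
i=22 'd': node 4→5
i=23 'c': node 5→6

All matches (sorted): [[0,0],[2,2],[2,5],[6,3],[9,5],[10,0],[17,1],[17,3],[19,5]]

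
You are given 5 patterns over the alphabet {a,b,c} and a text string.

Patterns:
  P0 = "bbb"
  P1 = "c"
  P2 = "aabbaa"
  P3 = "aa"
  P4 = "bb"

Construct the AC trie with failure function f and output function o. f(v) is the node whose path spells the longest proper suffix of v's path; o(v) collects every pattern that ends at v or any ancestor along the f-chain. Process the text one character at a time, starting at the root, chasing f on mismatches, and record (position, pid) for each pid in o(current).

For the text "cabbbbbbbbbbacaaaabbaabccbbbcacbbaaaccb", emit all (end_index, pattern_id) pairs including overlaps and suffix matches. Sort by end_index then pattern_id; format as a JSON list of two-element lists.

Build:
Trie nodes:
  0='ε' goto a→5 b→1 c→4
  1='b' goto b→2
  2='bb' goto b→3  ←P4
  3='bbb' goto ·  ←P0
  4='c' goto ·  ←P1
  5='a' goto a→6
  6='aa' goto b→7  ←P3
  7='aab' goto b→8
  8='aabb' goto a→9
  9='aabba' goto a→10
  10='aabbaa' goto ·  ←P2

Failure links (BFS by depth):
  n1('b'): parent n0 fail=0; on 'b' 0 → fail=0;  out ∅∪∅=∅
  n4('c'): parent n0 fail=0; on 'c' 0 → fail=0;  out {1}∪∅={1}
  n5('a'): parent n0 fail=0; on 'a' 0 → fail=0;  out ∅∪∅=∅
  n2('bb'): parent n1 fail=0; on 'b' 0 → fail=1;  out {4}∪∅={4}
  n6('aa'): parent n5 fail=0; on 'a' 0 → fail=5;  out {3}∪∅={3}
  n3('bbb'): parent n2 fail=1; on 'b' 1 → fail=2;  out {0}∪{4}={0,4}
  n7('aab'): parent n6 fail=5; on 'b' 5→0 → fail=1;  out ∅∪∅=∅
  n8('aabb'): parent n7 fail=1; on 'b' 1 → fail=2;  out ∅∪{4}={4}
  n9('aabba'): parent n8 fail=2; on 'a' 2→1→0 → fail=5;  out ∅∪∅=∅
  n10('aabbaa'): parent n9 fail=5; on 'a' 5 → fail=6;  out {2}∪{3}={2,3}

Run:
pos 0 'c': at 4  emit P1@[0:0]
pos 1 'a': at 5 (fail-walked)
pos 2 'b': at 1 (fail-walked)
pos 3 'b': at 2  emit P4@[2:3]
pos 4 'b': at 3  emit P0@[2:4],P4@[3:4]
pos 5 'b': at 3 (fail-walked)  emit P0@[3:5],P4@[4:5]
pos 6 'b': at 3 (fail-walked)  emit P0@[4:6],P4@[5:6]
pos 7 'b': at 3 (fail-walked)  emit P0@[5:7],P4@[6:7]
pos 8 'b': at 3 (fail-walked)  emit P0@[6:8],P4@[7:8]
pos 9 'b': at 3 (fail-walked)  emit P0@[7:9],P4@[8:9]
pos 10 'b': at 3 (fail-walked)  emit P0@[8:10],P4@[9:10]
pos 11 'b': at 3 (fail-walked)  emit P0@[9:11],P4@[10:11]
pos 12 'a': at 5 (fail-walked)
pos 13 'c': at 4 (fail-walked)  emit P1@[13:13]
pos 14 'a': at 5 (fail-walked)
pos 15 'a': at 6  emit P3@[14:15]
pos 16 'a': at 6 (fail-walked)  emit P3@[15:16]
pos 17 'a': at 6 (fail-walked)  emit P3@[16:17]
pos 18 'b': at 7
pos 19 'b': at 8  emit P4@[18:19]
pos 20 'a': at 9
pos 21 'a': at 10  emit P2@[16:21],P3@[20:21]
pos 22 'b': at 7 (fail-walked)
pos 23 'c': at 4 (fail-walked)  emit P1@[23:23]
pos 24 'c': at 4 (fail-walked)  emit P1@[24:24]
pos 25 'b': at 1 (fail-walked)
pos 26 'b': at 2  emit P4@[25:26]
pos 27 'b': at 3  emit P0@[25:27],P4@[26:27]
pos 28 'c': at 4 (fail-walked)  emit P1@[28:28]
pos 29 'a': at 5 (fail-walked)
pos 30 'c': at 4 (fail-walked)  emit P1@[30:30]
pos 31 'b': at 1 (fail-walked)
pos 32 'b': at 2  emit P4@[31:32]
pos 33 'a': at 5 (fail-walked)
pos 34 'a': at 6  emit P3@[33:34]
pos 35 'a': at 6 (fail-walked)  emit P3@[34:35]
pos 36 'c': at 4 (fail-walked)  emit P1@[36:36]
pos 37 'c': at 4 (fail-walked)  emit P1@[37:37]
pos 38 'b': at 1 (fail-walked)

Result: [[0,1],[3,4],[4,0],[4,4],[5,0],[5,4],[6,0],[6,4],[7,0],[7,4],[8,0],[8,4],[9,0],[9,4],[10,0],[10,4],[11,0],[11,4],[13,1],[15,3],[16,3],[17,3],[19,4],[21,2],[21,3],[23,1],[24,1],[26,4],[27,0],[27,4],[28,1],[30,1],[32,4],[34,3],[35,3],[36,1],[37,1]]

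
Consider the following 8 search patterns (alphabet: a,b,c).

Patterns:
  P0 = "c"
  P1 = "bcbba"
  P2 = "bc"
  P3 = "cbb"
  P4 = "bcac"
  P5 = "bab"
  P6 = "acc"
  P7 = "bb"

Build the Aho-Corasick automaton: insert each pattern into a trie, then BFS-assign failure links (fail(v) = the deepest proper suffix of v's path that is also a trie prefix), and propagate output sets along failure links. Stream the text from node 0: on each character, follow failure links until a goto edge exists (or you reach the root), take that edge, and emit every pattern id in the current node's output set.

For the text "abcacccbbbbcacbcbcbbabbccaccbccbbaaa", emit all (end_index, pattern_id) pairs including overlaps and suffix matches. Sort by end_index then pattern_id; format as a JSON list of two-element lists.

Build automaton:
Trie (insert patterns):
  n0 'ε': a→13 b→2 c→1
  n1 'c': b→7  [P0 ends]
  n2 'b': a→11 b→16 c→3
  n3 'bc': a→9 b→4  [P2 ends]
  n4 'bcb': b→5
  n5 'bcbb': a→6
  n6 'bcbba': ·  [P1 ends]
  n7 'cb': b→8
  n8 'cbb': ·  [P3 ends]
  n9 'bca': c→10
  n10 'bcac': ·  [P4 ends]
  n11 'ba': b→12
  n12 'bab': ·  [P5 ends]
  n13 'a': c→14
  n14 'ac': c→15
  n15 'acc': ·  [P6 ends]
  n16 'bb': ·  [P7 ends]

BFS fail/out derivation:
  n1('c'): parent n0 fail=0; on 'c' 0 → fail=0;  out {0}∪∅={0}
  n2('b'): parent n0 fail=0; on 'b' 0 → fail=0;  out ∅∪∅=∅
  n13('a'): parent n0 fail=0; on 'a' 0 → fail=0;  out ∅∪∅=∅
  n3('bc'): parent n2 fail=0; on 'c' 0 → fail=1;  out {2}∪{0}={0,2}
  n7('cb'): parent n1 fail=0; on 'b' 0 → fail=2;  out ∅∪∅=∅
  n11('ba'): parent n2 fail=0; on 'a' 0 → fail=13;  out ∅∪∅=∅
  n14('ac'): parent n13 fail=0; on 'c' 0 → fail=1;  out ∅∪{0}={0}
  n16('bb'): parent n2 fail=0; on 'b' 0 → fail=2;  out {7}∪∅={7}
  n4('bcb'): parent n3 fail=1; on 'b' 1 → fail=7;  out ∅∪∅=∅
  n8('cbb'): parent n7 fail=2; on 'b' 2 → fail=16;  out {3}∪{7}={3,7}
  n9('bca'): parent n3 fail=1; on 'a' 1→0 → fail=13;  out ∅∪∅=∅
  n12('bab'): parent n11 fail=13; on 'b' 13→0 → fail=2;  out {5}∪∅={5}
  n15('acc'): parent n14 fail=1; on 'c' 1→0 → fail=1;  out {6}∪{0}={0,6}
  n5('bcbb'): parent n4 fail=7; on 'b' 7 → fail=8;  out ∅∪{3,7}={3,7}
  n10('bcac'): parent n9 fail=13; on 'c' 13 → fail=14;  out {4}∪{0}={0,4}
  n6('bcbba'): parent n5 fail=8; on 'a' 8→16→2 → fail=11;  out {1}∪∅={1}

Text stream:
pos 0 'a': at 13
pos 1 'b': at 2 (via fail)
pos 2 'c': at 3  emit P0@[2:2],P2@[1:2]
pos 3 'a': at 9
pos 4 'c': at 10  emit P0@[4:4],P4@[1:4]
pos 5 'c': at 15 (via fail)  emit P0@[5:5],P6@[3:5]
pos 6 'c': at 1 (via fail)  emit P0@[6:6]
pos 7 'b': at 7
pos 8 'b': at 8  emit P3@[6:8],P7@[7:8]
pos 9 'b': at 16 (via fail)  emit P7@[8:9]
pos 10 'b': at 16 (via fail)  emit P7@[9:10]
pos 11 'c': at 3 (via fail)  emit P0@[11:11],P2@[10:11]
pos 12 'a': at 9
pos 13 'c': at 10  emit P0@[13:13],P4@[10:13]
pos 14 'b': at 7 (via fail)
pos 15 'c': at 3 (via fail)  emit P0@[15:15],P2@[14:15]
pos 16 'b': at 4
pos 17 'c': at 3 (via fail)  emit P0@[17:17],P2@[16:17]
pos 18 'b': at 4
pos 19 'b': at 5  emit P3@[17:19],P7@[18:19]
pos 20 'a': at 6  emit P1@[16:20]
pos 21 'b': at 12 (via fail)  emit P5@[19:21]
pos 22 'b': at 16 (via fail)  emit P7@[21:22]
pos 23 'c': at 3 (via fail)  emit P0@[23:23],P2@[22:23]
pos 24 'c': at 1 (via fail)  emit P0@[24:24]
pos 25 'a': at 13 (via fail)
pos 26 'c': at 14  emit P0@[26:26]
pos 27 'c': at 15  emit P0@[27:27],P6@[25:27]
pos 28 'b': at 7 (via fail)
pos 29 'c': at 3 (via fail)  emit P0@[29:29],P2@[28:29]
pos 30 'c': at 1 (via fail)  emit P0@[30:30]
pos 31 'b': at 7
pos 32 'b': at 8  emit P3@[30:32],P7@[31:32]
pos 33 'a': at 11 (via fail)
pos 34 'a': at 13 (via fail)
pos 35 'a': at 13 (via fail)

All matches (sorted): [[2,0],[2,2],[4,0],[4,4],[5,0],[5,6],[6,0],[8,3],[8,7],[9,7],[10,7],[11,0],[11,2],[13,0],[13,4],[15,0],[15,2],[17,0],[17,2],[19,3],[19,7],[20,1],[21,5],[22,7],[23,0],[23,2],[24,0],[26,0],[27,0],[27,6],[29,0],[29,2],[30,0],[32,3],[32,7]]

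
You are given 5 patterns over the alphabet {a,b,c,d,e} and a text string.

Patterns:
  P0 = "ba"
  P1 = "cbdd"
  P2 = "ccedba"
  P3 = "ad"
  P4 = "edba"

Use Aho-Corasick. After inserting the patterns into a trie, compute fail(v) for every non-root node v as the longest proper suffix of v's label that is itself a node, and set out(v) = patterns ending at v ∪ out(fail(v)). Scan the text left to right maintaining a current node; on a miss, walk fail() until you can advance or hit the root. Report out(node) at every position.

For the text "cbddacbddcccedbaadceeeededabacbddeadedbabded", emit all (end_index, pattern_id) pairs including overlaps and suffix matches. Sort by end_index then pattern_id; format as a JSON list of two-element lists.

Build automaton:
Trie (insert patterns):
  n0 'ε': a→12 b→1 c→3 e→14
  n1 'b': a→2
  n2 'ba': ·  ←P0
  n3 'c': b→4 c→7
  n4 'cb': d→5
  n5 'cbd': d→6
  n6 'cbdd': ·  ←P1
  n7 'cc': e→8
  n8 'cce': d→9
  n9 'cced': b→10
  n10 'ccedb': a→11
  n11 'ccedba': ·  ←P2
  n12 'a': d→13
  n13 'ad': ·  ←P3
  n14 'e': d→15
  n15 'ed': b→16
  n16 'edb': a→17
  n17 'edba': ·  ←P4

BFS fail/out derivation:
  fail(1) 'b': from fail(0)=0 chase 'b': 0 ⇒ 0;  out=∅∪out(0)=∅
  fail(3) 'c': from fail(0)=0 chase 'c': 0 ⇒ 0;  out=∅∪out(0)=∅
  fail(12) 'a': from fail(0)=0 chase 'a': 0 ⇒ 0;  out=∅∪out(0)=∅
  fail(14) 'e': from fail(0)=0 chase 'e': 0 ⇒ 0;  out=∅∪out(0)=∅
  fail(2) 'ba': from fail(1)=0 chase 'a': 0 ⇒ 12;  out={0}∪out(12)={0}
  fail(4) 'cb': from fail(3)=0 chase 'b': 0 ⇒ 1;  out=∅∪out(1)=∅
  fail(7) 'cc': from fail(3)=0 chase 'c': 0 ⇒ 3;  out=∅∪out(3)=∅
  fail(13) 'ad': from fail(12)=0 chase 'd': 0 ⇒ 0;  out={3}∪out(0)={3}
  fail(15) 'ed': from fail(14)=0 chase 'd': 0 ⇒ 0;  out=∅∪out(0)=∅
  fail(5) 'cbd': from fail(4)=1 chase 'd': 1→0 ⇒ 0;  out=∅∪out(0)=∅
  fail(8) 'cce': from fail(7)=3 chase 'e': 3→0 ⇒ 14;  out=∅∪out(14)=∅
  fail(16) 'edb': from fail(15)=0 chase 'b': 0 ⇒ 1;  out=∅∪out(1)=∅
  fail(6) 'cbdd': from fail(5)=0 chase 'd': 0 ⇒ 0;  out={1}∪out(0)={1}
  fail(9) 'cced': from fail(8)=14 chase 'd': 14 ⇒ 15;  out=∅∪out(15)=∅
  fail(17) 'edba': from fail(16)=1 chase 'a': 1 ⇒ 2;  out={4}∪out(2)={0,4}
  fail(10) 'ccedb': from fail(9)=15 chase 'b': 15 ⇒ 16;  out=∅∪out(16)=∅
  fail(11) 'ccedba': from fail(10)=16 chase 'a': 16 ⇒ 17;  out={2}∪out(17)={0,2,4}

Scan:
i=0 'c': node 0→3
i=1 'b': node 3→4
i=2 'd': node 4→5
i=3 'd': node 5→6  → match P1@[0:3]
i=4 'a': node 6→12 (via fail)
i=5 'c': node 12→3 (via fail)
i=6 'b': node 3→4
i=7 'd': node 4→5
i=8 'd': node 5→6  → match P1@[5:8]
i=9 'c': node 6→3 (via fail)
i=10 'c': node 3→7
i=11 'c': node 7→7 (via fail)
i=12 'e': node 7→8
i=13 'd': node 8→9
i=14 'b': node 9→10
i=15 'a': node 10→11  → match P0@[14:15],P2@[10:15],P4@[12:15]
i=16 'a': node 11→12 (via fail)
i=17 'd': node 12→13  → match P3@[16:17]
i=18 'c': node 13→3 (via fail)
i=19 'e': node 3→14 (via fail)
i=20 'e': node 14→14 (via fail)
i=21 'e': node 14→14 (via fail)
i=22 'e': node 14→14 (via fail)
i=23 'd': node 14→15
i=24 'e': node 15→14 (via fail)
i=25 'd': node 14→15
i=26 'a': node 15→12 (via fail)
i=27 'b': node 12→1 (via fail)
i=28 'a': node 1→2  → match P0@[27:28]
i=29 'c': node 2→3 (via fail)
i=30 'b': node 3→4
i=31 'd': node 4→5
i=32 'd': node 5→6  → match P1@[29:32]
i=33 'e': node 6→14 (via fail)
i=34 'a': node 14→12 (via fail)
i=35 'd': node 12→13  → match P3@[34:35]
i=36 'e': node 13→14 (via fail)
i=37 'd': node 14→15
i=38 'b': node 15→16
i=39 'a': node 16→17  → match P0@[38:39],P4@[36:39]
i=40 'b': node 17→1 (via fail)
i=41 'd': node 1→0 (via fail)
i=42 'e': node 0→14
i=43 'd': node 14→15

Matches: [[3,1],[8,1],[15,0],[15,2],[15,4],[17,3],[28,0],[32,1],[35,3],[39,0],[39,4]]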